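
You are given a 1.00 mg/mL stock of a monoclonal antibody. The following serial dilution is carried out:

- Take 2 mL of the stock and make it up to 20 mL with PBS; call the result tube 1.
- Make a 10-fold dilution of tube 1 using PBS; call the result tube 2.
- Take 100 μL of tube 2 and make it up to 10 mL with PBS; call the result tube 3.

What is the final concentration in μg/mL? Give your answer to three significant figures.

Step 1: 2 mL brought to 20 mL → factor 20/2 = 10
Step 2: 10-fold → factor 10
Step 3: 100 μL brought to 10 mL → factor 10000/100 = 100
Overall dilution factor = 10 × 10 × 100 = 10000
Final = 1.00 mg/mL / 10000 = 0.0001000 mg/mL = 0.100 μg/mL

0.100 μg/mL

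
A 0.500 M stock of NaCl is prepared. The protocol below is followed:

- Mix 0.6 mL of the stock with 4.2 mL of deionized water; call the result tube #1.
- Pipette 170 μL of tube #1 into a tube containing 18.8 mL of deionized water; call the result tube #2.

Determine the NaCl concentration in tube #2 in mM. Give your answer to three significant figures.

Step 1: 0.6 mL + 4.2 mL = 4.8 mL total → factor 4.8/0.6 = 8
Step 2: 170 μL + 18.8 mL = 18970 μL total → factor 18970/170 = 111.59
Overall dilution factor = 8 × 111.59 = 892.71
Final = 0.500 M / 892.71 = 0.0005601 M = 0.560 mM

0.560 mM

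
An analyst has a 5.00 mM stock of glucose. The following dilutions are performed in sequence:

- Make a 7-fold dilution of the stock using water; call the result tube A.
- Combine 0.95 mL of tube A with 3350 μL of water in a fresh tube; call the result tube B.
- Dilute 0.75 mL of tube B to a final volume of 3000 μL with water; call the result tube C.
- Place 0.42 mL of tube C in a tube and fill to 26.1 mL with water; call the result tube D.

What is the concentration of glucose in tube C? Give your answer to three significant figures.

0.0395 mM

Step 1: 7-fold → factor 7
Step 2: 0.95 mL + 3350 μL = 4.3 mL total → factor 4.3/0.95 = 4.5263
Step 3: 0.75 mL brought to 3000 μL → factor 3/0.75 = 4
Dilution factor through tube C = 7 × 4.5263 × 4 = 126.74
[tube C] = 5.00 mM / 126.74 = 0.0395 mM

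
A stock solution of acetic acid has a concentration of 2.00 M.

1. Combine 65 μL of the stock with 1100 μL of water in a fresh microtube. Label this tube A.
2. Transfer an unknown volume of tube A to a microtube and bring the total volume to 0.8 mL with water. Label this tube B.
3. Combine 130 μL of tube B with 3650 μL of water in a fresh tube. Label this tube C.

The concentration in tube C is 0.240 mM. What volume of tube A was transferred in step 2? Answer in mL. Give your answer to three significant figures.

Step 1: 65 μL + 1100 μL = 1165 μL total → factor 1165/65 = 17.923
Step 2: v brought to 0.8 mL → factor = 0.8 mL/v
Step 3: 130 μL + 3650 μL = 3780 μL total → factor 3780/130 = 29.077
Product of known-step factors = 521.15
Overall factor = 2.00 M / (0.240 mM) = 8333.3
Step-2 factor = 8333.3 / 521.15 = 15.99
v = 0.8 mL / 15.99 = 0.0500 mL

0.0500 mL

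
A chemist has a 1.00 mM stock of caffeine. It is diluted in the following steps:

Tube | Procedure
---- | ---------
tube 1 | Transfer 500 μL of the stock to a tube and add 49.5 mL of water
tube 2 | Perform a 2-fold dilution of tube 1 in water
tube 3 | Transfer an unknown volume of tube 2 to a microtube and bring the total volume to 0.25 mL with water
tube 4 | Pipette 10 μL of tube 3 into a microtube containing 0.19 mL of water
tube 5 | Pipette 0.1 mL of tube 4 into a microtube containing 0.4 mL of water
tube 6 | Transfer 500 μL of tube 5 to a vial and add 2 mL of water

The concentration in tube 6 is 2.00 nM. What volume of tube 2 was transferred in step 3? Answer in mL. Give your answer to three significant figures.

0.0500 mL

Step 1: 500 μL + 49.5 mL = 50000 μL total → factor 50000/500 = 100
Step 2: 2-fold → factor 2
Step 3: v brought to 0.25 mL → factor = 0.25 mL/v
Step 4: 10 μL + 0.19 mL = 200 μL total → factor 200/10 = 20
Step 5: 0.1 mL + 0.4 mL = 0.5 mL total → factor 0.5/0.1 = 5
Step 6: 500 μL + 2 mL = 2500 μL total → factor 2500/500 = 5
Product of known-step factors = 1 × 10^5
Overall factor = 1.00 mM / (2.00 nM) = 5 × 10^5
Step-3 factor = 5 × 10^5 / 1 × 10^5 = 5
v = 0.25 mL / 5 = 0.0500 mL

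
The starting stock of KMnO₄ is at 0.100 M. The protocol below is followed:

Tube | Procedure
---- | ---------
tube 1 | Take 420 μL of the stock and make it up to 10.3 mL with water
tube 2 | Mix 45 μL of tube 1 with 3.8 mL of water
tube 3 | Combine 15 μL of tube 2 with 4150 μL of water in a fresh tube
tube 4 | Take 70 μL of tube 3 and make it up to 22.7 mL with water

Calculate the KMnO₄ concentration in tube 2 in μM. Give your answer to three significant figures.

47.7 μM

Step 1: 420 μL brought to 10.3 mL → factor 10300/420 = 24.524
Step 2: 45 μL + 3.8 mL = 3845 μL total → factor 3845/45 = 85.444
Dilution factor through tube 2 = 24.524 × 85.444 = 2095.4
[tube 2] = 0.100 M / 2095.4 = 4.772 × 10^-5 M = 47.7 μM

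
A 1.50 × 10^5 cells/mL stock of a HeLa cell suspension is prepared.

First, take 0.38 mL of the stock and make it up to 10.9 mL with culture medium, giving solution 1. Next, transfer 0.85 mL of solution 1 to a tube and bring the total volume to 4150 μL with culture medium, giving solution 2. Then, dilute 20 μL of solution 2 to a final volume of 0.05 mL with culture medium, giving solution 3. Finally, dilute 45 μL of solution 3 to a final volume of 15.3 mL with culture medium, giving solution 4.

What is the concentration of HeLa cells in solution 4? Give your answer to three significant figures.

Step 1: 0.38 mL brought to 10.9 mL → factor 10.9/0.38 = 28.684
Step 2: 0.85 mL brought to 4150 μL → factor 4.15/0.85 = 4.8824
Step 3: 20 μL brought to 0.05 mL → factor 50/20 = 2.5
Step 4: 45 μL brought to 15.3 mL → factor 15300/45 = 340
Overall dilution factor = 28.684 × 4.8824 × 2.5 × 340 = 1.1904 × 10^5
Final = 1.50 × 10^5 cells/mL / 1.1904 × 10^5 = 1.26 cells/mL

1.26 cells/mL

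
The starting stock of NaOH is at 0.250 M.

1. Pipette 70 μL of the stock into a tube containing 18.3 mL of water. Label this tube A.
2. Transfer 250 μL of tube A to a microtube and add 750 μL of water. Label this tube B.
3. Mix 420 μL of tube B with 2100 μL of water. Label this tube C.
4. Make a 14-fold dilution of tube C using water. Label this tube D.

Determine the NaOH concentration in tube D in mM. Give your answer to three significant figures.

Step 1: 70 μL + 18.3 mL = 18370 μL total → factor 18370/70 = 262.43
Step 2: 250 μL + 750 μL = 1000 μL total → factor 1000/250 = 4
Step 3: 420 μL + 2100 μL = 2520 μL total → factor 2520/420 = 6
Step 4: 14-fold → factor 14
Overall dilution factor = 262.43 × 4 × 6 × 14 = 88176
Final = 0.250 M / 88176 = 2.835 × 10^-6 M = 0.00284 mM

0.00284 mM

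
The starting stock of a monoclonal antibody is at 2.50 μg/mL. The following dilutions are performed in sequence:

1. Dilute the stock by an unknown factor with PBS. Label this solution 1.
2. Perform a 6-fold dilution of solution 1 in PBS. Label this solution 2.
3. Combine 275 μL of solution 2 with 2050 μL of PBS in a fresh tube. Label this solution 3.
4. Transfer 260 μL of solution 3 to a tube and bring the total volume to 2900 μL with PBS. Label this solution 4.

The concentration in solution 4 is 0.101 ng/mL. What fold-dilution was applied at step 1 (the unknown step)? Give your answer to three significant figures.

43.7-fold

Step 1: unknown factor x
Step 2: 6-fold → factor 6
Step 3: 275 μL + 2050 μL = 2325 μL total → factor 2325/275 = 8.4545
Step 4: 260 μL brought to 2900 μL → factor 2900/260 = 11.154
Product of known-step factors = 565.8
Overall factor = 2.50 μg/mL / (0.101 ng/mL) = 24752
x = 24752 / 565.8 = 43.7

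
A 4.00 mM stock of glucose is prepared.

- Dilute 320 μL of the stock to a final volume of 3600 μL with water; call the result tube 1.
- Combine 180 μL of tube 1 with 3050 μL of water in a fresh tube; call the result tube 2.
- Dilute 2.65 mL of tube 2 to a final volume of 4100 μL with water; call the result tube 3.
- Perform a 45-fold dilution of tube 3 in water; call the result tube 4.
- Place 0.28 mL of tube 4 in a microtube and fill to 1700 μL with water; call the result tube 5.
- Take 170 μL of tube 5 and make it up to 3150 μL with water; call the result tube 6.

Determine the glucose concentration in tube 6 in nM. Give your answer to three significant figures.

2.53 nM

Step 1: 320 μL brought to 3600 μL → factor 3600/320 = 11.25
Step 2: 180 μL + 3050 μL = 3230 μL total → factor 3230/180 = 17.944
Step 3: 2.65 mL brought to 4100 μL → factor 4.1/2.65 = 1.5472
Step 4: 45-fold → factor 45
Step 5: 0.28 mL brought to 1700 μL → factor 1.7/0.28 = 6.0714
Step 6: 170 μL brought to 3150 μL → factor 3150/170 = 18.529
Overall dilution factor = 11.25 × 17.944 × 1.5472 × 45 × 6.0714 × 18.529 = 1.5812 × 10^6
Final = 4.00 mM / 1.5812 × 10^6 = 2.530 × 10^-6 mM = 2.53 nM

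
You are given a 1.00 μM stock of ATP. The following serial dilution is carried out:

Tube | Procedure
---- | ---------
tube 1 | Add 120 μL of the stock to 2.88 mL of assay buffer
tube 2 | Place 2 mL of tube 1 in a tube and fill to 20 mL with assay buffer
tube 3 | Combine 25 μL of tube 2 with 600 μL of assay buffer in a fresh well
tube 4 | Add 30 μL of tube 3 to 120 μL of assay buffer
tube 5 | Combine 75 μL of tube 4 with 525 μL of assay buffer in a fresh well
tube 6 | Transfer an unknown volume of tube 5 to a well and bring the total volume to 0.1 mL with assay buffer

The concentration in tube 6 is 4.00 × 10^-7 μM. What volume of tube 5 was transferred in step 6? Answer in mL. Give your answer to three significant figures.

Step 1: 120 μL + 2.88 mL = 3000 μL total → factor 3000/120 = 25
Step 2: 2 mL brought to 20 mL → factor 20/2 = 10
Step 3: 25 μL + 600 μL = 625 μL total → factor 625/25 = 25
Step 4: 30 μL + 120 μL = 150 μL total → factor 150/30 = 5
Step 5: 75 μL + 525 μL = 600 μL total → factor 600/75 = 8
Step 6: v brought to 0.1 mL → factor = 0.1 mL/v
Product of known-step factors = 2.5 × 10^5
Overall factor = 1.00 μM / (4.00 × 10^-7 μM) = 2.5 × 10^6
Step-6 factor = 2.5 × 10^6 / 2.5 × 10^5 = 10
v = 0.1 mL / 10 = 0.0100 mL

0.0100 mL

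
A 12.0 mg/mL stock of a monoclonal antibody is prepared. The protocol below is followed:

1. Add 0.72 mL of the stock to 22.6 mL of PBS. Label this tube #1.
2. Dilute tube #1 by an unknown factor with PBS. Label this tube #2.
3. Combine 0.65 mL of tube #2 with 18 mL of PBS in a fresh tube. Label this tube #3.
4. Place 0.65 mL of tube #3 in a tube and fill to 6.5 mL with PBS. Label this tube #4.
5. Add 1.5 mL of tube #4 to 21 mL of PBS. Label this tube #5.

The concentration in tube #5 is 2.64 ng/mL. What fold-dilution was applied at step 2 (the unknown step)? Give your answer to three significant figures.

32.6-fold

Step 1: 0.72 mL + 22.6 mL = 23.32 mL total → factor 23.32/0.72 = 32.389
Step 2: unknown factor x
Step 3: 0.65 mL + 18 mL = 18.65 mL total → factor 18.65/0.65 = 28.692
Step 4: 0.65 mL brought to 6.5 mL → factor 6.5/0.65 = 10
Step 5: 1.5 mL + 21 mL = 22.5 mL total → factor 22.5/1.5 = 15
Product of known-step factors = 1.394 × 10^5
Overall factor = 12.0 mg/mL / (2.64 ng/mL) = 4.5455 × 10^6
x = 4.5455 × 10^6 / 1.394 × 10^5 = 32.6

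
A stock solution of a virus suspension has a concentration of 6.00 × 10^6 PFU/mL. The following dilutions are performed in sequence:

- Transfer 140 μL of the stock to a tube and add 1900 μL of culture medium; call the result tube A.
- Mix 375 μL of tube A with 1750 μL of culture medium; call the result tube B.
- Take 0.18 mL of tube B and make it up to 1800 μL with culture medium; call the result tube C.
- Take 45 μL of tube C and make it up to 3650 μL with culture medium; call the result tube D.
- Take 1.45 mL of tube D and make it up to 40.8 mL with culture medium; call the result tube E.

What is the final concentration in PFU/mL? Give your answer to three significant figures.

3.18 PFU/mL

Step 1: 140 μL + 1900 μL = 2040 μL total → factor 2040/140 = 14.571
Step 2: 375 μL + 1750 μL = 2125 μL total → factor 2125/375 = 5.6667
Step 3: 0.18 mL brought to 1800 μL → factor 1.8/0.18 = 10
Step 4: 45 μL brought to 3650 μL → factor 3650/45 = 81.111
Step 5: 1.45 mL brought to 40.8 mL → factor 40.8/1.45 = 28.138
Overall dilution factor = 14.571 × 5.6667 × 10 × 81.111 × 28.138 = 1.8845 × 10^6
Final = 6.00 × 10^6 PFU/mL / 1.8845 × 10^6 = 3.18 PFU/mL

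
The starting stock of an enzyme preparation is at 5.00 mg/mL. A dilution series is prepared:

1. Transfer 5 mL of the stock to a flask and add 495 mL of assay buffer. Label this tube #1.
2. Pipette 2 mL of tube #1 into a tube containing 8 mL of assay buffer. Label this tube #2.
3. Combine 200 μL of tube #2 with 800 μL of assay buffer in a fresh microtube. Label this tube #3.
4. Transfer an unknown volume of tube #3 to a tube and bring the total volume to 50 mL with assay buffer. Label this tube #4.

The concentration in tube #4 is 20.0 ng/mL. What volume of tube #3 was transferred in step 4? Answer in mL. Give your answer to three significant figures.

Step 1: 5 mL + 495 mL = 500 mL total → factor 500/5 = 100
Step 2: 2 mL + 8 mL = 10 mL total → factor 10/2 = 5
Step 3: 200 μL + 800 μL = 1000 μL total → factor 1000/200 = 5
Step 4: v brought to 50 mL → factor = 50 mL/v
Product of known-step factors = 2500
Overall factor = 5.00 mg/mL / (20.0 ng/mL) = 2.5 × 10^5
Step-4 factor = 2.5 × 10^5 / 2500 = 100
v = 50 mL / 100 = 0.500 mL

0.500 mL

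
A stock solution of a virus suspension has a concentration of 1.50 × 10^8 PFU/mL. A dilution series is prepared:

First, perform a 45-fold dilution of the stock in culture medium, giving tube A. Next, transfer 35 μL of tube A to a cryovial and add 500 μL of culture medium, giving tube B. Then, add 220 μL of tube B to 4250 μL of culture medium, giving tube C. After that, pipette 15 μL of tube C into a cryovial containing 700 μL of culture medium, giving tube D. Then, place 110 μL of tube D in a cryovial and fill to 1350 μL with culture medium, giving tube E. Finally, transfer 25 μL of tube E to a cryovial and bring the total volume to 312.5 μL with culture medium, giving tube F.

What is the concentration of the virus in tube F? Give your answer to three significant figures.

1.47 PFU/mL

Step 1: 45-fold → factor 45
Step 2: 35 μL + 500 μL = 535 μL total → factor 535/35 = 15.286
Step 3: 220 μL + 4250 μL = 4470 μL total → factor 4470/220 = 20.318
Step 4: 15 μL + 700 μL = 715 μL total → factor 715/15 = 47.667
Step 5: 110 μL brought to 1350 μL → factor 1350/110 = 12.273
Step 6: 25 μL brought to 312.5 μL → factor 312.5/25 = 12.5
Overall dilution factor = 45 × 15.286 × 20.318 × 47.667 × 12.273 × 12.5 = 1.022 × 10^8
Final = 1.50 × 10^8 PFU/mL / 1.022 × 10^8 = 1.47 PFU/mL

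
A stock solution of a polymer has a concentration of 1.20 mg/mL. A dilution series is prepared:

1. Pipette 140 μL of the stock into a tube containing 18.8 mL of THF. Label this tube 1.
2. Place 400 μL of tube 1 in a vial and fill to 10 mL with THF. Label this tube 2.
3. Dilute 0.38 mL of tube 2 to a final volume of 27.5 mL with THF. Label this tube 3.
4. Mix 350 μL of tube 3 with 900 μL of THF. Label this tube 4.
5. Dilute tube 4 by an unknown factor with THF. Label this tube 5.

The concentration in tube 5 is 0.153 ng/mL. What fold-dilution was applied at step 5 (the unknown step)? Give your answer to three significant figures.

Step 1: 140 μL + 18.8 mL = 18940 μL total → factor 18940/140 = 135.29
Step 2: 400 μL brought to 10 mL → factor 10000/400 = 25
Step 3: 0.38 mL brought to 27.5 mL → factor 27.5/0.38 = 72.368
Step 4: 350 μL + 900 μL = 1250 μL total → factor 1250/350 = 3.5714
Step 5: unknown factor x
Product of known-step factors = 8.7414 × 10^5
Overall factor = 1.20 mg/mL / (0.153 ng/mL) = 7.8431 × 10^6
x = 7.8431 × 10^6 / 8.7414 × 10^5 = 8.97

8.97-fold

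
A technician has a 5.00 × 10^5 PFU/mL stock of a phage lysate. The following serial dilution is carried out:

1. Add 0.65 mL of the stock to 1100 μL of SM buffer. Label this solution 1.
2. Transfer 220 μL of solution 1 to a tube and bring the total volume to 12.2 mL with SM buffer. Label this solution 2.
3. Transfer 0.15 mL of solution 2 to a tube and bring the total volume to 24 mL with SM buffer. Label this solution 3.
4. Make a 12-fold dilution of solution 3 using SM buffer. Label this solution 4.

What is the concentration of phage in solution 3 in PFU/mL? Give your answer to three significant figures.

Step 1: 0.65 mL + 1100 μL = 1.75 mL total → factor 1.75/0.65 = 2.6923
Step 2: 220 μL brought to 12.2 mL → factor 12200/220 = 55.455
Step 3: 0.15 mL brought to 24 mL → factor 24/0.15 = 160
Dilution factor through solution 3 = 2.6923 × 55.455 × 160 = 23888
[solution 3] = 5.00 × 10^5 PFU/mL / 23888 = 20.9 PFU/mL

20.9 PFU/mL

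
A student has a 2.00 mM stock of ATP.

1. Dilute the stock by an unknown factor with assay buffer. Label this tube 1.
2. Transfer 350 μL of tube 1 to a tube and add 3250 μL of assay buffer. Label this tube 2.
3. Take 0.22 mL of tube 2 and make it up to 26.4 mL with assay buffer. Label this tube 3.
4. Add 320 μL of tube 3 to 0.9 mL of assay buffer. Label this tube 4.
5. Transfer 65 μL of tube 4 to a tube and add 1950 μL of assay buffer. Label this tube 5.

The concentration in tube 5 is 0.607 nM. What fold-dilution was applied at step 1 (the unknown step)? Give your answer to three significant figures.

Step 1: unknown factor x
Step 2: 350 μL + 3250 μL = 3600 μL total → factor 3600/350 = 10.286
Step 3: 0.22 mL brought to 26.4 mL → factor 26.4/0.22 = 120
Step 4: 320 μL + 0.9 mL = 1220 μL total → factor 1220/320 = 3.8125
Step 5: 65 μL + 1950 μL = 2015 μL total → factor 2015/65 = 31
Product of known-step factors = 1.4588 × 10^5
Overall factor = 2.00 mM / (0.607 nM) = 3.2949 × 10^6
x = 3.2949 × 10^6 / 1.4588 × 10^5 = 22.6

22.6-fold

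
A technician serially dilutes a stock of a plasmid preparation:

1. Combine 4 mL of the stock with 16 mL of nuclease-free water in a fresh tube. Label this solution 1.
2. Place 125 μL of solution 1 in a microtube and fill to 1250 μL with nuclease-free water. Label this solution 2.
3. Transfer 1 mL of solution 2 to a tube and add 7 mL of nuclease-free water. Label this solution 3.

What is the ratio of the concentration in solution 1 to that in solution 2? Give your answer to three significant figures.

10.0

Step 1: 4 mL + 16 mL = 20 mL total → factor 20/4 = 5
Step 2: 125 μL brought to 1250 μL → factor 1250/125 = 10
Dilution factor to solution 1 = 5; to solution 2 = 50
[solution 1]/[solution 2] = (factor to solution 2)/(factor to solution 1) = 50/5 = 10.0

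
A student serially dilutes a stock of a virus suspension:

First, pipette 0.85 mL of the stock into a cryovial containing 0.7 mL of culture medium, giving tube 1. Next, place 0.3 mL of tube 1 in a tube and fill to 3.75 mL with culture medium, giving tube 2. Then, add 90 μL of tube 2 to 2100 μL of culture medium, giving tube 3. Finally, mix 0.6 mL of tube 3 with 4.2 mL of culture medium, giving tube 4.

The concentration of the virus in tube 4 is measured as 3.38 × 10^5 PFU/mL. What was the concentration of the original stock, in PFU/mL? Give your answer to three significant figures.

Step 1: 0.85 mL + 0.7 mL = 1.55 mL total → factor 1.55/0.85 = 1.8235
Step 2: 0.3 mL brought to 3.75 mL → factor 3.75/0.3 = 12.5
Step 3: 90 μL + 2100 μL = 2190 μL total → factor 2190/90 = 24.333
Step 4: 0.6 mL + 4.2 mL = 4.8 mL total → factor 4.8/0.6 = 8
Overall dilution factor = 1.8235 × 12.5 × 24.333 × 8 = 4437.3
Stock = 3.38 × 10^5 PFU/mL × 4437.3 = 1.50 × 10^9 PFU/mL

1.50 × 10^9 PFU/mL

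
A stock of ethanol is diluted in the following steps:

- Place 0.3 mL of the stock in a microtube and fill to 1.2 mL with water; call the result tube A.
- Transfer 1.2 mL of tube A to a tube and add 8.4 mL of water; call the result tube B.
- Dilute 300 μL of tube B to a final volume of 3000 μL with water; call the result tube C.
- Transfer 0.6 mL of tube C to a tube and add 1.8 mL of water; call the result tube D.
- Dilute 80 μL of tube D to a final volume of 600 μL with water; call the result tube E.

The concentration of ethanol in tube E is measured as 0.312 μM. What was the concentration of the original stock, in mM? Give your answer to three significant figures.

Step 1: 0.3 mL brought to 1.2 mL → factor 1.2/0.3 = 4
Step 2: 1.2 mL + 8.4 mL = 9.6 mL total → factor 9.6/1.2 = 8
Step 3: 300 μL brought to 3000 μL → factor 3000/300 = 10
Step 4: 0.6 mL + 1.8 mL = 2.4 mL total → factor 2.4/0.6 = 4
Step 5: 80 μL brought to 600 μL → factor 600/80 = 7.5
Overall dilution factor = 4 × 8 × 10 × 4 × 7.5 = 9600
Stock = 0.312 μM × 9600 = 2995 μM = 3.00 mM

3.00 mM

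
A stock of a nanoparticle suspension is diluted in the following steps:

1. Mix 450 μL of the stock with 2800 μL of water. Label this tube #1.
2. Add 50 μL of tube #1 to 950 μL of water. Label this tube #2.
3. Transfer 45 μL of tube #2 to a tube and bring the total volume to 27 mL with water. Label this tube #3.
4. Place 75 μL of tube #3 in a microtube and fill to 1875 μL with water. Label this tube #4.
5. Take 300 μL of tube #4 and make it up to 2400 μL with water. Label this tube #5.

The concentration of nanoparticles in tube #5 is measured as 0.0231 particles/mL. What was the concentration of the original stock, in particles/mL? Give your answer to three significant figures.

Step 1: 450 μL + 2800 μL = 3250 μL total → factor 3250/450 = 7.2222
Step 2: 50 μL + 950 μL = 1000 μL total → factor 1000/50 = 20
Step 3: 45 μL brought to 27 mL → factor 27000/45 = 600
Step 4: 75 μL brought to 1875 μL → factor 1875/75 = 25
Step 5: 300 μL brought to 2400 μL → factor 2400/300 = 8
Overall dilution factor = 7.2222 × 20 × 600 × 25 × 8 = 1.7333 × 10^7
Stock = 0.0231 particles/mL × 1.7333 × 10^7 = 4.00 × 10^5 particles/mL

4.00 × 10^5 particles/mL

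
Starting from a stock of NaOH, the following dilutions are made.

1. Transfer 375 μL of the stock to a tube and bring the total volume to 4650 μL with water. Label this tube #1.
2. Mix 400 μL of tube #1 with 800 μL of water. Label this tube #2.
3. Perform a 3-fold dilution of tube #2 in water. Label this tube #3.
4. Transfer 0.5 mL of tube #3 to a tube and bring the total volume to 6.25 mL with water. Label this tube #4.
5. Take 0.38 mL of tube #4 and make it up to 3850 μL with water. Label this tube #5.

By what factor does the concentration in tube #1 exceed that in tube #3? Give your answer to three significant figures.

Step 1: 375 μL brought to 4650 μL → factor 4650/375 = 12.4
Step 2: 400 μL + 800 μL = 1200 μL total → factor 1200/400 = 3
Step 3: 3-fold → factor 3
Dilution factor to tube #1 = 12.4; to tube #3 = 111.6
[tube #1]/[tube #3] = (factor to tube #3)/(factor to tube #1) = 111.6/12.4 = 9.00

9.00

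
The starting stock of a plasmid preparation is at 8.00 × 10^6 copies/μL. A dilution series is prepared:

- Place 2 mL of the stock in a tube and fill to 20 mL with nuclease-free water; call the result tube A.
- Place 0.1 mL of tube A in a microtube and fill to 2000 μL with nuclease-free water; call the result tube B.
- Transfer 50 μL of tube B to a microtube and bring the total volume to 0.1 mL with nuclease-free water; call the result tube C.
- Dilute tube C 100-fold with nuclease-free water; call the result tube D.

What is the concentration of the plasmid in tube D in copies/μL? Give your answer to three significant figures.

Step 1: 2 mL brought to 20 mL → factor 20/2 = 10
Step 2: 0.1 mL brought to 2000 μL → factor 2/0.1 = 20
Step 3: 50 μL brought to 0.1 mL → factor 100/50 = 2
Step 4: 100-fold → factor 100
Overall dilution factor = 10 × 20 × 2 × 100 = 40000
Final = 8.00 × 10^6 copies/μL / 40000 = 200 copies/μL

200 copies/μL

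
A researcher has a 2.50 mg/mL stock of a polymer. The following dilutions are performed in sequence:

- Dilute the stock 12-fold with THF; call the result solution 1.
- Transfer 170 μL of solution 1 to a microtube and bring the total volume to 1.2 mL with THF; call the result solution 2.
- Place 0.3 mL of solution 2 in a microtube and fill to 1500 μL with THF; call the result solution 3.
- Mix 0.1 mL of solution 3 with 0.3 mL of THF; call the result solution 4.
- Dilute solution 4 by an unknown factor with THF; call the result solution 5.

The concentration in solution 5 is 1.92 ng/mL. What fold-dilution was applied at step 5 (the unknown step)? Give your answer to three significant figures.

Step 1: 12-fold → factor 12
Step 2: 170 μL brought to 1.2 mL → factor 1200/170 = 7.0588
Step 3: 0.3 mL brought to 1500 μL → factor 1.5/0.3 = 5
Step 4: 0.1 mL + 0.3 mL = 0.4 mL total → factor 0.4/0.1 = 4
Step 5: unknown factor x
Product of known-step factors = 1694.1
Overall factor = 2.50 mg/mL / (1.92 ng/mL) = 1.3021 × 10^6
x = 1.3021 × 10^6 / 1694.1 = 769

769-fold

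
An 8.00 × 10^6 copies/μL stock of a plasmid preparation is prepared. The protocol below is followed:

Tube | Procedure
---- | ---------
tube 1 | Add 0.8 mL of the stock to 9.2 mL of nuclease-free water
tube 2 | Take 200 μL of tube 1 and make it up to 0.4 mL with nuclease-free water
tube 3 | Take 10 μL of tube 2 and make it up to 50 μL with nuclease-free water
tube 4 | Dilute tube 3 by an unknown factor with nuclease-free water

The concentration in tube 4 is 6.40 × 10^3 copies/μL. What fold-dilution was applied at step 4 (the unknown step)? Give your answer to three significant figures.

Step 1: 0.8 mL + 9.2 mL = 10 mL total → factor 10/0.8 = 12.5
Step 2: 200 μL brought to 0.4 mL → factor 400/200 = 2
Step 3: 10 μL brought to 50 μL → factor 50/10 = 5
Step 4: unknown factor x
Product of known-step factors = 125
Overall factor = 8.00 × 10^6 copies/μL / (6.40 × 10^3 copies/μL) = 1250
x = 1250 / 125 = 10.0

10.0-fold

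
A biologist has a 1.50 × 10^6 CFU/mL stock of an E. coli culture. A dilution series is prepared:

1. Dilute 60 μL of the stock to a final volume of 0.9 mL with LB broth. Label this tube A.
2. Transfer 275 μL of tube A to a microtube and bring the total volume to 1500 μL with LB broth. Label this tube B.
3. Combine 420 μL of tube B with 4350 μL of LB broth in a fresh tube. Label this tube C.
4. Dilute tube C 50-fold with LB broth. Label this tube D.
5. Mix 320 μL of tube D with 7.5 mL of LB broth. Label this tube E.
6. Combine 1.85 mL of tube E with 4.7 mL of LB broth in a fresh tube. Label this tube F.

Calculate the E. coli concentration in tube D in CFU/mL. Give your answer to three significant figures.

Step 1: 60 μL brought to 0.9 mL → factor 900/60 = 15
Step 2: 275 μL brought to 1500 μL → factor 1500/275 = 5.4545
Step 3: 420 μL + 4350 μL = 4770 μL total → factor 4770/420 = 11.357
Step 4: 50-fold → factor 50
Dilution factor through tube D = 15 × 5.4545 × 11.357 × 50 = 46461
[tube D] = 1.50 × 10^6 CFU/mL / 46461 = 32.3 CFU/mL

32.3 CFU/mL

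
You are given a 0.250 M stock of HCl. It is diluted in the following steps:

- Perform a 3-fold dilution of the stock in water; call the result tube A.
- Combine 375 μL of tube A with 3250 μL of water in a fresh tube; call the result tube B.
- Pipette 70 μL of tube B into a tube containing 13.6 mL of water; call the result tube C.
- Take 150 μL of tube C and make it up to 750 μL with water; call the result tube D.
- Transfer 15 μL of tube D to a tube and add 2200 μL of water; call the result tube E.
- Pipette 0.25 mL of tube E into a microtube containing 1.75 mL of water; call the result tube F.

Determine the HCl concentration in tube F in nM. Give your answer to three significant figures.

Step 1: 3-fold → factor 3
Step 2: 375 μL + 3250 μL = 3625 μL total → factor 3625/375 = 9.6667
Step 3: 70 μL + 13.6 mL = 13670 μL total → factor 13670/70 = 195.29
Step 4: 150 μL brought to 750 μL → factor 750/150 = 5
Step 5: 15 μL + 2200 μL = 2215 μL total → factor 2215/15 = 147.67
Step 6: 0.25 mL + 1.75 mL = 2 mL total → factor 2/0.25 = 8
Overall dilution factor = 3 × 9.6667 × 195.29 × 5 × 147.67 × 8 = 3.3451 × 10^7
Final = 0.250 M / 3.3451 × 10^7 = 7.474 × 10^-9 M = 7.47 nM

7.47 nM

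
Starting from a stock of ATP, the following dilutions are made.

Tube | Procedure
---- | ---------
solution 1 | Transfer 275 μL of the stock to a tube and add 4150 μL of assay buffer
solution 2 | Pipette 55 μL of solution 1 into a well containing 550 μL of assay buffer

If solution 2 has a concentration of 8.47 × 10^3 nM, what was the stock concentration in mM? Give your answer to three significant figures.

1.50 mM

Step 1: 275 μL + 4150 μL = 4425 μL total → factor 4425/275 = 16.091
Step 2: 55 μL + 550 μL = 605 μL total → factor 605/55 = 11
Overall dilution factor = 16.091 × 11 = 177
Stock = 8.47 × 10^3 nM × 177 = 1.499 × 10^6 nM = 1.50 mM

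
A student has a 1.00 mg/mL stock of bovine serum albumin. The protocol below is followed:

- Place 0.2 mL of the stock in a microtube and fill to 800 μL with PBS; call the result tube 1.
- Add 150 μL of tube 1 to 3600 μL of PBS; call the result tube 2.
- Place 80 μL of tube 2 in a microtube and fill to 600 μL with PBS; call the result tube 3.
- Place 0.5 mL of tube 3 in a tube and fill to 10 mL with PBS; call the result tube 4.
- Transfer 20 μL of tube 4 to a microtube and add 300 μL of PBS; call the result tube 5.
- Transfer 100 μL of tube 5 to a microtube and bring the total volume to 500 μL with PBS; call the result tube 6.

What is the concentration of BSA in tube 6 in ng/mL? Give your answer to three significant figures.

0.833 ng/mL

Step 1: 0.2 mL brought to 800 μL → factor 0.8/0.2 = 4
Step 2: 150 μL + 3600 μL = 3750 μL total → factor 3750/150 = 25
Step 3: 80 μL brought to 600 μL → factor 600/80 = 7.5
Step 4: 0.5 mL brought to 10 mL → factor 10/0.5 = 20
Step 5: 20 μL + 300 μL = 320 μL total → factor 320/20 = 16
Step 6: 100 μL brought to 500 μL → factor 500/100 = 5
Overall dilution factor = 4 × 25 × 7.5 × 20 × 16 × 5 = 1.2 × 10^6
Final = 1.00 mg/mL / 1.2 × 10^6 = 8.333 × 10^-7 mg/mL = 0.833 ng/mL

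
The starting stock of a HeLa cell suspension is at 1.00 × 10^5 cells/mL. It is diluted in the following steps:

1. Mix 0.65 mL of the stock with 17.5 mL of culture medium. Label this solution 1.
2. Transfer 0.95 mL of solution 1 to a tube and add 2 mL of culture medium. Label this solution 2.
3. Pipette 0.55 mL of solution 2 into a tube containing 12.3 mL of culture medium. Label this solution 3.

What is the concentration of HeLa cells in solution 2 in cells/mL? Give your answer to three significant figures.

Step 1: 0.65 mL + 17.5 mL = 18.15 mL total → factor 18.15/0.65 = 27.923
Step 2: 0.95 mL + 2 mL = 2.95 mL total → factor 2.95/0.95 = 3.1053
Dilution factor through solution 2 = 27.923 × 3.1053 = 86.709
[solution 2] = 1.00 × 10^5 cells/mL / 86.709 = 1.15 × 10^3 cells/mL

1.15 × 10^3 cells/mL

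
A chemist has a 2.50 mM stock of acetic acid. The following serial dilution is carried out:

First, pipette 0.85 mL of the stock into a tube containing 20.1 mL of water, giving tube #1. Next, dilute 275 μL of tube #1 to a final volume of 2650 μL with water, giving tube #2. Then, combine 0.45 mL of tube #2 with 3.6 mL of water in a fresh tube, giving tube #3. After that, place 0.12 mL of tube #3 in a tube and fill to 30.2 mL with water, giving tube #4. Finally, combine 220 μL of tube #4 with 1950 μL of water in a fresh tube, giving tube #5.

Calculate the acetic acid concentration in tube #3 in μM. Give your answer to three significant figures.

Step 1: 0.85 mL + 20.1 mL = 20.95 mL total → factor 20.95/0.85 = 24.647
Step 2: 275 μL brought to 2650 μL → factor 2650/275 = 9.6364
Step 3: 0.45 mL + 3.6 mL = 4.05 mL total → factor 4.05/0.45 = 9
Dilution factor through tube #3 = 24.647 × 9.6364 × 9 = 2137.6
[tube #3] = 2.50 mM / 2137.6 = 0.001170 mM = 1.17 μM

1.17 μM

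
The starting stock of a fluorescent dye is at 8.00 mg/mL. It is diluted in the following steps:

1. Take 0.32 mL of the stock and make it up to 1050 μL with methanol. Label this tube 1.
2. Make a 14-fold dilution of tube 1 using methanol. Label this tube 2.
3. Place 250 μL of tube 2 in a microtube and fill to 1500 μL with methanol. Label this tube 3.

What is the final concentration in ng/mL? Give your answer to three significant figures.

2.90 × 10^4 ng/mL

Step 1: 0.32 mL brought to 1050 μL → factor 1.05/0.32 = 3.2812
Step 2: 14-fold → factor 14
Step 3: 250 μL brought to 1500 μL → factor 1500/250 = 6
Overall dilution factor = 3.2812 × 14 × 6 = 275.62
Final = 8.00 mg/mL / 275.62 = 0.02902 mg/mL = 2.90 × 10^4 ng/mL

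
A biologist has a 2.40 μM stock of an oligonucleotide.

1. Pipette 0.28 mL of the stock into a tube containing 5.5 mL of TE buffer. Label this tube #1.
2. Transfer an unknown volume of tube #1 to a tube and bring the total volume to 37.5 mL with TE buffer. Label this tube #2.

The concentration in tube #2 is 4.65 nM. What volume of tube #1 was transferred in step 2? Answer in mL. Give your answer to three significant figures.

1.50 mL

Step 1: 0.28 mL + 5.5 mL = 5.78 mL total → factor 5.78/0.28 = 20.643
Step 2: v brought to 37.5 mL → factor = 37.5 mL/v
Product of known-step factors = 20.643
Overall factor = 2.40 μM / (4.65 nM) = 516.13
Step-2 factor = 516.13 / 20.643 = 25.003
v = 37.5 mL / 25.003 = 1.50 mL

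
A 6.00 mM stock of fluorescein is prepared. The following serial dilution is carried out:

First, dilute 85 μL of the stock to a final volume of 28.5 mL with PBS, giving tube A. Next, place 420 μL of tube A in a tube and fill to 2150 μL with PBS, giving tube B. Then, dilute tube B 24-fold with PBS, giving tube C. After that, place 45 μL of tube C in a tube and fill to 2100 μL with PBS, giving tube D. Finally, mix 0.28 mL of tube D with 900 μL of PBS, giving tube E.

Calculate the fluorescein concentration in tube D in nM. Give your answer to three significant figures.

3.12 nM

Step 1: 85 μL brought to 28.5 mL → factor 28500/85 = 335.29
Step 2: 420 μL brought to 2150 μL → factor 2150/420 = 5.119
Step 3: 24-fold → factor 24
Step 4: 45 μL brought to 2100 μL → factor 2100/45 = 46.667
Dilution factor through tube D = 335.29 × 5.119 × 24 × 46.667 = 1.9224 × 10^6
[tube D] = 6.00 mM / 1.9224 × 10^6 = 3.121 × 10^-6 mM = 3.12 nM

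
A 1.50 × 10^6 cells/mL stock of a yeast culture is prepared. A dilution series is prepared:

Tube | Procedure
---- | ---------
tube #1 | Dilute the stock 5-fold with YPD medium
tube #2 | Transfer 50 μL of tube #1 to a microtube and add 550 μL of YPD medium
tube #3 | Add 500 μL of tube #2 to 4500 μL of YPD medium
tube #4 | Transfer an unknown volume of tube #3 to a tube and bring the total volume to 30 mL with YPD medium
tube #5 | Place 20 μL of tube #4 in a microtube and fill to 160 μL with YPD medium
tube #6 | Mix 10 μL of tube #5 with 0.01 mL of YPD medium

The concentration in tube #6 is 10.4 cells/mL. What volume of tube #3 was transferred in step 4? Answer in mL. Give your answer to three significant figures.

2.00 mL

Step 1: 5-fold → factor 5
Step 2: 50 μL + 550 μL = 600 μL total → factor 600/50 = 12
Step 3: 500 μL + 4500 μL = 5000 μL total → factor 5000/500 = 10
Step 4: v brought to 30 mL → factor = 30 mL/v
Step 5: 20 μL brought to 160 μL → factor 160/20 = 8
Step 6: 10 μL + 0.01 mL = 20 μL total → factor 20/10 = 2
Product of known-step factors = 9600
Overall factor = 1.50 × 10^6 cells/mL / (10.4 cells/mL) = 1.4423 × 10^5
Step-4 factor = 1.4423 × 10^5 / 9600 = 15.024
v = 30 mL / 15.024 = 2.00 mL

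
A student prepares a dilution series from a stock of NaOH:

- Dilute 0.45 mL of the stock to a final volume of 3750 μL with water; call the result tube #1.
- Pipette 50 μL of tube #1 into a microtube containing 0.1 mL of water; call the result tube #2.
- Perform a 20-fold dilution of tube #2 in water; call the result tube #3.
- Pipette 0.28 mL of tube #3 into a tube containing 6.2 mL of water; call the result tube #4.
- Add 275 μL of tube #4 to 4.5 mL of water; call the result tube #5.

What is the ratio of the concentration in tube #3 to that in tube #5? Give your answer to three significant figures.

Step 1: 0.45 mL brought to 3750 μL → factor 3.75/0.45 = 8.3333
Step 2: 50 μL + 0.1 mL = 150 μL total → factor 150/50 = 3
Step 3: 20-fold → factor 20
Step 4: 0.28 mL + 6.2 mL = 6.48 mL total → factor 6.48/0.28 = 23.143
Step 5: 275 μL + 4.5 mL = 4775 μL total → factor 4775/275 = 17.364
Dilution factor to tube #3 = 500; to tube #5 = 2.0092 × 10^5
[tube #3]/[tube #5] = (factor to tube #5)/(factor to tube #3) = 2.0092 × 10^5/500 = 402

402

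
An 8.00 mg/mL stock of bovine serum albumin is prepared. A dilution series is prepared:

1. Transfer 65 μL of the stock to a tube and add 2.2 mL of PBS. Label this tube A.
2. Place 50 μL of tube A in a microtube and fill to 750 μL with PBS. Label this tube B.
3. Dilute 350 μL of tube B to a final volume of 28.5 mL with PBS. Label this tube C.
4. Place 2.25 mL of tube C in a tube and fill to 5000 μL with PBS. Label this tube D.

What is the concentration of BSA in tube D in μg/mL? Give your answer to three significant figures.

Step 1: 65 μL + 2.2 mL = 2265 μL total → factor 2265/65 = 34.846
Step 2: 50 μL brought to 750 μL → factor 750/50 = 15
Step 3: 350 μL brought to 28.5 mL → factor 28500/350 = 81.429
Step 4: 2.25 mL brought to 5000 μL → factor 5/2.25 = 2.2222
Dilution factor through tube D = 34.846 × 15 × 81.429 × 2.2222 = 94582
[tube D] = 8.00 mg/mL / 94582 = 8.458 × 10^-5 mg/mL = 0.0846 μg/mL

0.0846 μg/mL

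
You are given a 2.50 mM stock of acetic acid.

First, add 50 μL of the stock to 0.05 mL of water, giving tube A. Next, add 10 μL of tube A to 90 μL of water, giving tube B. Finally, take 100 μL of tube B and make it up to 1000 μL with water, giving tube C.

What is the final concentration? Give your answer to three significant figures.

Step 1: 50 μL + 0.05 mL = 100 μL total → factor 100/50 = 2
Step 2: 10 μL + 90 μL = 100 μL total → factor 100/10 = 10
Step 3: 100 μL brought to 1000 μL → factor 1000/100 = 10
Overall dilution factor = 2 × 10 × 10 = 200
Final = 2.50 mM / 200 = 0.0125 mM

0.0125 mM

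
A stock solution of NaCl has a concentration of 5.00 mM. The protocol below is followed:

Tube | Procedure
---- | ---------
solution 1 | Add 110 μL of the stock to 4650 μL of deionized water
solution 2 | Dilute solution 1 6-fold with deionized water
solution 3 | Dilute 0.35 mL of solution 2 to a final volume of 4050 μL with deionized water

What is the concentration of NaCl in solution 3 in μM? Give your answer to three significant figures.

1.66 μM

Step 1: 110 μL + 4650 μL = 4760 μL total → factor 4760/110 = 43.273
Step 2: 6-fold → factor 6
Step 3: 0.35 mL brought to 4050 μL → factor 4.05/0.35 = 11.571
Overall dilution factor = 43.273 × 6 × 11.571 = 3004.4
Final = 5.00 mM / 3004.4 = 0.001664 mM = 1.66 μM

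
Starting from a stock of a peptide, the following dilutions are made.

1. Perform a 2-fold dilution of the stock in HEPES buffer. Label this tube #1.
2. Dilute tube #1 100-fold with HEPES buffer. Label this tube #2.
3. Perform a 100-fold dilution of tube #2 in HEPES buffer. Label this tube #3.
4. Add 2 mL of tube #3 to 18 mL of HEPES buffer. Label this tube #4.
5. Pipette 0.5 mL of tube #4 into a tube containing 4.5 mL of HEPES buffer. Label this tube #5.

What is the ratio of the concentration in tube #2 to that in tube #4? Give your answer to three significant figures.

1.00 × 10^3

Step 1: 2-fold → factor 2
Step 2: 100-fold → factor 100
Step 3: 100-fold → factor 100
Step 4: 2 mL + 18 mL = 20 mL total → factor 20/2 = 10
Dilution factor to tube #2 = 200; to tube #4 = 2 × 10^5
[tube #2]/[tube #4] = (factor to tube #4)/(factor to tube #2) = 2 × 10^5/200 = 1.00 × 10^3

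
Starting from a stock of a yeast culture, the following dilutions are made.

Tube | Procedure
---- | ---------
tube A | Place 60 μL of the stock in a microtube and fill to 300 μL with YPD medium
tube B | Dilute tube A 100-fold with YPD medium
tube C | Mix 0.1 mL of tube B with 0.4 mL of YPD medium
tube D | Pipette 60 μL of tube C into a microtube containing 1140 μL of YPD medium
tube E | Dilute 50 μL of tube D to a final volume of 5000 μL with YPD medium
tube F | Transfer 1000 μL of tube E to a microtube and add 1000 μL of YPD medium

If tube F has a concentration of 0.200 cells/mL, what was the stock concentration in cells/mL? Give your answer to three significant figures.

Step 1: 60 μL brought to 300 μL → factor 300/60 = 5
Step 2: 100-fold → factor 100
Step 3: 0.1 mL + 0.4 mL = 0.5 mL total → factor 0.5/0.1 = 5
Step 4: 60 μL + 1140 μL = 1200 μL total → factor 1200/60 = 20
Step 5: 50 μL brought to 5000 μL → factor 5000/50 = 100
Step 6: 1000 μL + 1000 μL = 2000 μL total → factor 2000/1000 = 2
Overall dilution factor = 5 × 100 × 5 × 20 × 100 × 2 = 1 × 10^7
Stock = 0.200 cells/mL × 1 × 10^7 = 2.00 × 10^6 cells/mL

2.00 × 10^6 cells/mL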